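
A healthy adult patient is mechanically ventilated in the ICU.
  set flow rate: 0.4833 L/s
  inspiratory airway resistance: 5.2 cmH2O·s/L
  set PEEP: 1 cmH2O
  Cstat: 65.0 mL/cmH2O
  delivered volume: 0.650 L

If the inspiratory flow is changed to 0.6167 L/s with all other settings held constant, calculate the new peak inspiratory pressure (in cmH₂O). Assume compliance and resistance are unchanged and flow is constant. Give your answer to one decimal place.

PIP = Vt/C + R·V̇ + PEEP (constant-flow equation of motion).
Only the resistive term changes: ΔPIP = R × ΔV̇ = 5.2 × (0.6167 − 0.4833) = 5.2 × 0.1334 = 0.6937 cmH2O.
Original PIP = 650/65.0 + 5.2×0.4833 + 1 = 13.513 cmH2O; new PIP = 13.513 + (0.6937) = 14.207 cmH2O.

14.2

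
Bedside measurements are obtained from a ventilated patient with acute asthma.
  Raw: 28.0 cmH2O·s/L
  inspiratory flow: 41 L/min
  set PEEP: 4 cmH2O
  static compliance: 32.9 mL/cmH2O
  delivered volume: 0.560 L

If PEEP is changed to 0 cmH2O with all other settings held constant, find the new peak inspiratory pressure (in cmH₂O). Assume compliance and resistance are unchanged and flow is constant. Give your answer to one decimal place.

36.2

Flow: 41 L/min ÷ 60 = 0.6833 L/s.
PIP = Vt/C + R·V̇ + PEEP (constant-flow equation of motion).
Only the baseline term changes: ΔPIP = ΔPEEP = 0 − 4 = -4.0 cmH2O.
Original PIP = 560/32.9 + 28.0×0.6833 + 4 = 40.154 cmH2O; new PIP = 40.154 + (-4.0) = 36.154 cmH2O.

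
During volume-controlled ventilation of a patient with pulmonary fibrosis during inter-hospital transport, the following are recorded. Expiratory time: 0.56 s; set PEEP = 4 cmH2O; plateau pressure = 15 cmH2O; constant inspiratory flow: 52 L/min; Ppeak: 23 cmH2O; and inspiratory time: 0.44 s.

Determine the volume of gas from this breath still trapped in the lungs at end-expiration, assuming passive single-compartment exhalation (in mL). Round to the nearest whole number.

Flow: 52 L/min ÷ 60 = 0.8667 L/s.
Vt = flow × Ti = 0.8667 L/s × 0.44 s × 1000 mL/L = 381.35 mL.
R = (PIP − Pplat)/V̇ = (23 − 15) / 0.8667 = 8.0/0.8667 = 9.23 cmH2O·s/L.
C = Vt/(Pplat − PEEP) = 381.35 / (15 − 4) = 381.35/11.0 = 34.668 mL/cmH2O.
τ = R × C = 9.23 × 0.03467 L/cmH2O = 0.32 s.
Fraction remaining = e^(−Te/τ) = e^(−0.56/0.32) = 0.1738.
Trapped volume = 381.35 × 0.1738 = 66.279 mL.

66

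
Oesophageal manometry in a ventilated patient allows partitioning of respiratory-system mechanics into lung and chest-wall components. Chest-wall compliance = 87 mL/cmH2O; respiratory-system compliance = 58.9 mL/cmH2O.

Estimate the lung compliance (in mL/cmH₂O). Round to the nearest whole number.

1/CL = 1/Crs − 1/Ccw.
1/CL = 1/58.9 − 1/87 = 0.005484.
CL = 182.35 mL/cmH2O.

182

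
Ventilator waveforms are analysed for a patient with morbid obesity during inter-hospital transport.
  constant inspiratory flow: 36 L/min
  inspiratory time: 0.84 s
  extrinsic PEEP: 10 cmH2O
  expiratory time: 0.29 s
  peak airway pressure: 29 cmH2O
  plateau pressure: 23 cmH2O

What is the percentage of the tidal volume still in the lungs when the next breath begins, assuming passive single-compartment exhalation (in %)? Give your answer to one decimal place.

47.3

Flow: 36 L/min ÷ 60 = 0.6 L/s.
Vt = flow × Ti = 0.6 L/s × 0.84 s × 1000 mL/L = 504.0 mL.
R = (PIP − Pplat)/V̇ = (29 − 23) / 0.6 = 6.0/0.6 = 10.0 cmH2O·s/L.
C = Vt/(Pplat − PEEP) = 504.0 / (23 − 10) = 504.0/13.0 = 38.769 mL/cmH2O.
τ = R × C = 10.0 × 0.03877 L/cmH2O = 0.3877 s.
Fraction remaining at end-expiration = e^(−Te/τ) = e^(−0.29/0.3877) = 0.4733 → 47.33%.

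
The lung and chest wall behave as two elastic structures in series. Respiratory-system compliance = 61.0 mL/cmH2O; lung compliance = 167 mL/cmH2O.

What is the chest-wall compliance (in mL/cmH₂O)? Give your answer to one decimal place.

1/Ccw = 1/Crs − 1/CL.
1/Ccw = 1/61.0 − 1/167 = 0.01041.
Ccw = 96.061 mL/cmH2O.

96.1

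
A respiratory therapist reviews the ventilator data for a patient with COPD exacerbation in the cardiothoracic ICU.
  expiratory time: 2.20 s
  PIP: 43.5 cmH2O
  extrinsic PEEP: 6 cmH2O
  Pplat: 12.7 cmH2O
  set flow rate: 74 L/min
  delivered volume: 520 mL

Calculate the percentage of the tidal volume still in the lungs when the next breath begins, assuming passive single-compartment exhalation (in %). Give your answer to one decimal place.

32.1

Flow: 74 L/min ÷ 60 = 1.2333 L/s.
R = (PIP − Pplat)/V̇ = (43.5 − 12.7) / 1.2333 = 30.8/1.2333 = 24.974 cmH2O·s/L.
C = Vt/(Pplat − PEEP) = 520.0 / (12.7 − 6) = 520.0/6.7 = 77.612 mL/cmH2O.
τ = R × C = 24.974 × 0.07761 L/cmH2O = 1.938 s.
Fraction remaining at end-expiration = e^(−Te/τ) = e^(−2.20/1.938) = 0.3214 → 32.14%.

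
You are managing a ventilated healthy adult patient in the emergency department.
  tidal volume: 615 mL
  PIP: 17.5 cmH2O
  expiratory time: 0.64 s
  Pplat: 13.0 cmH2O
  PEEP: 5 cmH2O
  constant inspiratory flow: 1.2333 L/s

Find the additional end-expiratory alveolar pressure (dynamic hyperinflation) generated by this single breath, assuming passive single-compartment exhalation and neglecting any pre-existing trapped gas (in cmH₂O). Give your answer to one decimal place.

R = (PIP − Pplat)/V̇ = (17.5 − 13.0) / 1.2333 = 4.5/1.2333 = 3.649 cmH2O·s/L.
C = Vt/(Pplat − PEEP) = 615.0 / (13.0 − 5) = 615.0/8.0 = 76.875 mL/cmH2O.
τ = R × C = 3.649 × 0.07688 L/cmH2O = 0.2805 s.
Fraction remaining = e^(−Te/τ) = e^(−0.64/0.2805) = 0.1021; trapped volume = 615.0 × 0.1021 = 62.792 mL.
Additional alveolar pressure from trapping ≈ V_trapped / C = 62.792 / 76.875 = 0.8168 cmH2O.

0.8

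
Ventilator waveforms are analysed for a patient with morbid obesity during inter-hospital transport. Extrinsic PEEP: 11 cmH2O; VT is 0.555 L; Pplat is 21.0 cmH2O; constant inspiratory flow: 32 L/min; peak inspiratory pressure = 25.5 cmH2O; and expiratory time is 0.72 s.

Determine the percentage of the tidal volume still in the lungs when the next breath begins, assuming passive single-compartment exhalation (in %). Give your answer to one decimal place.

Flow: 32 L/min ÷ 60 = 0.5333 L/s.
R = (PIP − Pplat)/V̇ = (25.5 − 21.0) / 0.5333 = 4.5/0.5333 = 8.438 cmH2O·s/L.
C = Vt/(Pplat − PEEP) = 555.0 / (21.0 − 11) = 555.0/10.0 = 55.5 mL/cmH2O.
τ = R × C = 8.438 × 0.0555 L/cmH2O = 0.4683 s.
Fraction remaining at end-expiration = e^(−Te/τ) = e^(−0.72/0.4683) = 0.2149 → 21.49%.

21.5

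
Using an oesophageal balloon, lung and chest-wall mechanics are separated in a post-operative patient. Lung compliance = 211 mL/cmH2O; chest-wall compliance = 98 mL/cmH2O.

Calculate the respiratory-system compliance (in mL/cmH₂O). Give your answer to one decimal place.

66.9

Lung and chest wall are elastances in series: 1/Crs = 1/CL + 1/Ccw.
1/Crs = 1/211 + 1/98 = 0.01494.
Crs = 66.934 mL/cmH2O.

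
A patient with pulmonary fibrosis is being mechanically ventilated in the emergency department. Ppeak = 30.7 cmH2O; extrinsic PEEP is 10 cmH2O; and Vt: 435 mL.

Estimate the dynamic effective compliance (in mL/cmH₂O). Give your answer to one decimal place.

21.0

Dynamic compliance = Vt / (PIP − PEEP) = 435 / (30.7 − 10) = 435 / 20.7 = 21.014 mL/cmH2O.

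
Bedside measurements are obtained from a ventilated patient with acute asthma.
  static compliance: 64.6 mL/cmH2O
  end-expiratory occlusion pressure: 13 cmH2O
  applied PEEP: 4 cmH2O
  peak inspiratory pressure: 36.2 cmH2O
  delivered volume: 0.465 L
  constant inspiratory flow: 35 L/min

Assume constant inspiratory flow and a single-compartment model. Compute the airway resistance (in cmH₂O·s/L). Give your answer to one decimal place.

Flow: 35 L/min ÷ 60 = 0.5833 L/s.
Total PEEP = 13 cmH2O (set 4 + intrinsic 9); this is the baseline alveolar pressure.
Equation of motion (constant flow): PIP = Vt/C + R·V̇ + PEEP.
R·V̇ = PIP − Vt/C − PEEP = 36.2 − 465/64.6 − 13 = 36.2 − 7.198 − 13 = 16.002 cmH2O.
R = 16.002 / 0.5833 = 27.434 cmH2O·s/L.

27.4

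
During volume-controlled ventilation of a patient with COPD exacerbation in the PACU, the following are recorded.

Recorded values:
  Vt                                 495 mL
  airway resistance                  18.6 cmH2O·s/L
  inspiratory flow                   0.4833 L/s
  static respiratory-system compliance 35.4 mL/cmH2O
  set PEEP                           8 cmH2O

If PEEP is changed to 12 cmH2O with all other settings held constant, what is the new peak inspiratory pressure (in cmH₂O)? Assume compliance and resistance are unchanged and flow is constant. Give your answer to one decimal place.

PIP = Vt/C + R·V̇ + PEEP (constant-flow equation of motion).
Only the baseline term changes: ΔPIP = ΔPEEP = 12 − 8 = 4.0 cmH2O.
Original PIP = 495/35.4 + 18.6×0.4833 + 8 = 30.972 cmH2O; new PIP = 30.972 + (4.0) = 34.972 cmH2O.

35.0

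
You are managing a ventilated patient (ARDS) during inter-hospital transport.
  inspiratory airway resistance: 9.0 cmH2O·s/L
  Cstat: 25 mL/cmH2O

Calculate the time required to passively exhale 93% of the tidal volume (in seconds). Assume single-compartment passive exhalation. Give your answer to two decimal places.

τ = R × C = 9.0 × 25 mL/cmH2O = 9.0 × 0.025 L/cmH2O = 0.225 s.
Exhaled fraction f = 1 − e^(−t/τ) → t = −τ·ln(1 − f) = −0.225·ln(0.07) = 0.5983 s.

0.60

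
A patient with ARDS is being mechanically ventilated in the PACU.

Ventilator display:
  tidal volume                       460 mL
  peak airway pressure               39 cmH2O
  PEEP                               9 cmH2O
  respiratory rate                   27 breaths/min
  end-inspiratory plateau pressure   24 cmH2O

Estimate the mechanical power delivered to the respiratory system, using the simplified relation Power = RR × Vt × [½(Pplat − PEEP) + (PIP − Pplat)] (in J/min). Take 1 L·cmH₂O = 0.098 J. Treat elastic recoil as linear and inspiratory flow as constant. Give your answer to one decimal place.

Per-breath work = Vt × [½(Pplat−PEEP) + (PIP−Pplat)] = 0.460 × [0.5×15.0 + 15.0] = 0.460 × 22.5 = 10.35 L·cmH2O.
Power = 27 × 10.35 = 279.45 L·cmH2O/min.
× 0.098 J/(L·cmH2O) → 27.386 J/min.

27.4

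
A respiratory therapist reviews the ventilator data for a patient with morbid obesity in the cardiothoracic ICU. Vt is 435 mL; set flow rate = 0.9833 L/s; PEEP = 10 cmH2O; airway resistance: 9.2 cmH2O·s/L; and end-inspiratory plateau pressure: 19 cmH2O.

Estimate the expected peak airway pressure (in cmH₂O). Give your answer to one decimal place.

PIP = Pplat + Raw × flow = 19 + 9.2 × 0.9833 = 19 + 9.046 = 28.046 cmH2O.

28.0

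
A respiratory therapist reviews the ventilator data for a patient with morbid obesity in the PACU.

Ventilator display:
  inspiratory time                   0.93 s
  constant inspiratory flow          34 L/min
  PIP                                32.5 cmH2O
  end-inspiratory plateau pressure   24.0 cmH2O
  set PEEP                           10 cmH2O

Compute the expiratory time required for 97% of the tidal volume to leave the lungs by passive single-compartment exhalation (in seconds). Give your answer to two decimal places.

Flow: 34 L/min ÷ 60 = 0.5667 L/s.
Vt = flow × Ti = 0.5667 L/s × 0.93 s × 1000 mL/L = 527.03 mL.
R = (PIP − Pplat)/V̇ = (32.5 − 24.0) / 0.5667 = 8.5/0.5667 = 14.999 cmH2O·s/L.
C = Vt/(Pplat − PEEP) = 527.03 / (24.0 − 10) = 527.03/14.0 = 37.645 mL/cmH2O.
τ = R × C = 14.999 × 0.03765 L/cmH2O = 0.5647 s.
t = −τ·ln(1 − 0.97) = −0.5647·ln(0.03) = 1.98 s.

1.98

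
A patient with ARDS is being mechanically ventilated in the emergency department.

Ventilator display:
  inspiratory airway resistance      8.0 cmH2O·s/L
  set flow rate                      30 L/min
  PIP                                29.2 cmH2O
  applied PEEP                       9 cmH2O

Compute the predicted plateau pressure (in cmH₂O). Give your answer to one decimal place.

25.2

Flow: 30 L/min ÷ 60 = 0.5 L/s.
Pplat = PIP − Raw × flow = 29.2 − 8.0 × 0.5 = 29.2 − 4.0 = 25.2 cmH2O.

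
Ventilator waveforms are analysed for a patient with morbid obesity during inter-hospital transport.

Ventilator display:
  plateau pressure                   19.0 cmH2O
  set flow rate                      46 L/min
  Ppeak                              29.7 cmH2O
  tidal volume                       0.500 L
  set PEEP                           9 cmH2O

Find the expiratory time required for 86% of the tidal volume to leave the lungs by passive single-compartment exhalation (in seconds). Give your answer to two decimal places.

1.37

Flow: 46 L/min ÷ 60 = 0.7667 L/s.
R = (PIP − Pplat)/V̇ = (29.7 − 19.0) / 0.7667 = 10.7/0.7667 = 13.956 cmH2O·s/L.
C = Vt/(Pplat − PEEP) = 500.0 / (19.0 − 9) = 500.0/10.0 = 50.0 mL/cmH2O.
τ = R × C = 13.956 × 0.05 L/cmH2O = 0.6978 s.
t = −τ·ln(1 − 0.86) = −0.6978·ln(0.14) = 1.372 s.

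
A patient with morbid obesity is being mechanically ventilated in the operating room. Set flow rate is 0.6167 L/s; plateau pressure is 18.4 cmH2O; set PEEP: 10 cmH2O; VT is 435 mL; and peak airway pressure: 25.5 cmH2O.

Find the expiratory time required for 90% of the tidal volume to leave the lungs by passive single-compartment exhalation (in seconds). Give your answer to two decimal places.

1.37

R = (PIP − Pplat)/V̇ = (25.5 − 18.4) / 0.6167 = 7.1/0.6167 = 11.513 cmH2O·s/L.
C = Vt/(Pplat − PEEP) = 435.0 / (18.4 − 10) = 435.0/8.4 = 51.786 mL/cmH2O.
τ = R × C = 11.513 × 0.05179 L/cmH2O = 0.5963 s.
t = −τ·ln(1 − 0.90) = −0.5963·ln(0.1) = 1.373 s.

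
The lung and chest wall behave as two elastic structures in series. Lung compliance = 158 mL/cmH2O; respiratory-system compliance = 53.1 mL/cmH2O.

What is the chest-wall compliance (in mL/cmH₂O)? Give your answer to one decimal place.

1/Ccw = 1/Crs − 1/CL.
1/Ccw = 1/53.1 − 1/158 = 0.0125.
Ccw = 80.0 mL/cmH2O.

80.0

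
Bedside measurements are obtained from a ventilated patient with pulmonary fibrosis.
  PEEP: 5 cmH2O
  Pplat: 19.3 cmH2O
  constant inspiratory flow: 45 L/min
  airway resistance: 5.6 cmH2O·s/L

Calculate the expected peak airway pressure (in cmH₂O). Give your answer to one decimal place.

Flow: 45 L/min ÷ 60 = 0.75 L/s.
PIP = Pplat + Raw × flow = 19.3 + 5.6 × 0.75 = 19.3 + 4.2 = 23.5 cmH2O.

23.5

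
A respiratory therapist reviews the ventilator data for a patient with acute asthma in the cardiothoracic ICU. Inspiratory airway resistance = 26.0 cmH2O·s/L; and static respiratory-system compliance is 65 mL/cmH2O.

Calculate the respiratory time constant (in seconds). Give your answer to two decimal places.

1.69

τ = R × C = 26.0 × 65 mL/cmH2O = 26.0 × 0.065 L/cmH2O = 1.69 s.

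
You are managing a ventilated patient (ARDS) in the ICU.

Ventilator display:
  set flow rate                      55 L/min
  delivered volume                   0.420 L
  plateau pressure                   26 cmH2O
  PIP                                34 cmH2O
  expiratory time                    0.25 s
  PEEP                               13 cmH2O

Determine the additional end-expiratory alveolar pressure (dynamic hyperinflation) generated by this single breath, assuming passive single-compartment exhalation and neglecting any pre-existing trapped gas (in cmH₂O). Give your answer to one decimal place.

Flow: 55 L/min ÷ 60 = 0.9167 L/s.
R = (PIP − Pplat)/V̇ = (34 − 26) / 0.9167 = 8.0/0.9167 = 8.727 cmH2O·s/L.
C = Vt/(Pplat − PEEP) = 420.0 / (26 − 13) = 420.0/13.0 = 32.308 mL/cmH2O.
τ = R × C = 8.727 × 0.03231 L/cmH2O = 0.282 s.
Fraction remaining = e^(−Te/τ) = e^(−0.25/0.282) = 0.4121; trapped volume = 420.0 × 0.4121 = 173.08 mL.
Additional alveolar pressure from trapping ≈ V_trapped / C = 173.08 / 32.308 = 5.357 cmH2O.

5.4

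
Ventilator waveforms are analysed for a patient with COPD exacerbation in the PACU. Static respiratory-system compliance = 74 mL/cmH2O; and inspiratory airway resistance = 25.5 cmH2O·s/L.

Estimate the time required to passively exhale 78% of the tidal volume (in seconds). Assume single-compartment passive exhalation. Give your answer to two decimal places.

τ = R × C = 25.5 × 74 mL/cmH2O = 25.5 × 0.074 L/cmH2O = 1.887 s.
Exhaled fraction f = 1 − e^(−t/τ) → t = −τ·ln(1 − f) = −1.887·ln(0.22) = 2.857 s.

2.86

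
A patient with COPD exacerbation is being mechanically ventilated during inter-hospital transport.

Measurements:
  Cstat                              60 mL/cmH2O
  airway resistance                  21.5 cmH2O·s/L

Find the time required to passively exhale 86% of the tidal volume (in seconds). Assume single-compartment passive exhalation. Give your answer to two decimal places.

2.54

τ = R × C = 21.5 × 60 mL/cmH2O = 21.5 × 0.060 L/cmH2O = 1.29 s.
Exhaled fraction f = 1 − e^(−t/τ) → t = −τ·ln(1 − f) = −1.29·ln(0.14) = 2.536 s.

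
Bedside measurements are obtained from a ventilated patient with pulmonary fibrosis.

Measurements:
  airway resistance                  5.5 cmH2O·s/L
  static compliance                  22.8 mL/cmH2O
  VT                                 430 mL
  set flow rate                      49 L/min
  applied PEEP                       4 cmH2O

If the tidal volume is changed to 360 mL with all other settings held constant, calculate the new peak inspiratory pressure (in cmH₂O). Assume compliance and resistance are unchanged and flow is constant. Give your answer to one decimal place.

Flow: 49 L/min ÷ 60 = 0.8167 L/s.
PIP = Vt/C + R·V̇ + PEEP (constant-flow equation of motion).
Only the elastic term changes: ΔPIP = ΔVt / C = (360 − 430) / 22.8 = -3.07 cmH2O.
Original PIP = 430/22.8 + 5.5×0.8167 + 4 = 27.351 cmH2O; new PIP = 27.351 + (-3.07) = 24.281 cmH2O.

24.3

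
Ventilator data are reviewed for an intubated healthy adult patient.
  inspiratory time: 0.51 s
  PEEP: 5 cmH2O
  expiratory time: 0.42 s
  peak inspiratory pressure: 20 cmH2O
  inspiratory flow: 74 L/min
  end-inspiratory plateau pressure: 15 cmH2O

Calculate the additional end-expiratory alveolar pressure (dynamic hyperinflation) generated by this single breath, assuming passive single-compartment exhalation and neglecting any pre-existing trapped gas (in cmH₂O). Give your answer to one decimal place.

Flow: 74 L/min ÷ 60 = 1.2333 L/s.
Vt = flow × Ti = 1.2333 L/s × 0.51 s × 1000 mL/L = 628.98 mL.
R = (PIP − Pplat)/V̇ = (20 − 15) / 1.2333 = 5.0/1.2333 = 4.054 cmH2O·s/L.
C = Vt/(Pplat − PEEP) = 628.98 / (15 − 5) = 628.98/10.0 = 62.898 mL/cmH2O.
τ = R × C = 4.054 × 0.0629 L/cmH2O = 0.255 s.
Fraction remaining = e^(−Te/τ) = e^(−0.42/0.255) = 0.1926; trapped volume = 628.98 × 0.1926 = 121.14 mL.
Additional alveolar pressure from trapping ≈ V_trapped / C = 121.14 / 62.898 = 1.926 cmH2O.

1.9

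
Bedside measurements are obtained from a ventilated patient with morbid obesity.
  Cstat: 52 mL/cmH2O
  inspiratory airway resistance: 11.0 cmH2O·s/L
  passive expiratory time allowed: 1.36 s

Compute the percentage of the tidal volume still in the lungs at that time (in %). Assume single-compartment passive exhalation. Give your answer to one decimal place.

9.3

τ = R × C = 11.0 × 52 mL/cmH2O = 11.0 × 0.052 L/cmH2O = 0.572 s.
Passive exhalation: V(t)/V₀ = e^(−t/τ) = e^(−1.36/0.572) = 0.09277.
Fraction remaining = 0.09277 → 9.277%.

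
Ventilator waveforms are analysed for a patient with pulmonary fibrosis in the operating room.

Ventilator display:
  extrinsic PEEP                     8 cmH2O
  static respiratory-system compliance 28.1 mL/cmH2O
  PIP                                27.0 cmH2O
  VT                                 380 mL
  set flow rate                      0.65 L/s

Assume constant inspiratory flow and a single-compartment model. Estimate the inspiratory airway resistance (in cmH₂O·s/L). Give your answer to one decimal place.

Equation of motion (constant flow): PIP = Vt/C + R·V̇ + PEEP.
R·V̇ = PIP − Vt/C − PEEP = 27.0 − 380/28.1 − 8 = 27.0 − 13.523 − 8 = 5.477 cmH2O.
R = 5.477 / 0.65 = 8.426 cmH2O·s/L.

8.4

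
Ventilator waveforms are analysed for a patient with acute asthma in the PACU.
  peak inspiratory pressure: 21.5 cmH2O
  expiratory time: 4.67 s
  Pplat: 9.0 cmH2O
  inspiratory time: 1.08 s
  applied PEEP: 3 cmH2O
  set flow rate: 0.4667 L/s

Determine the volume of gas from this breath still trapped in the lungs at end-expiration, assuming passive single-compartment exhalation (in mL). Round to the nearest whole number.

63

Vt = flow × Ti = 0.4667 L/s × 1.08 s × 1000 mL/L = 504.04 mL.
R = (PIP − Pplat)/V̇ = (21.5 − 9.0) / 0.4667 = 12.5/0.4667 = 26.784 cmH2O·s/L.
C = Vt/(Pplat − PEEP) = 504.04 / (9.0 − 3) = 504.04/6.0 = 84.007 mL/cmH2O.
τ = R × C = 26.784 × 0.08401 L/cmH2O = 2.25 s.
Fraction remaining = e^(−Te/τ) = e^(−4.67/2.25) = 0.1255.
Trapped volume = 504.04 × 0.1255 = 63.257 mL.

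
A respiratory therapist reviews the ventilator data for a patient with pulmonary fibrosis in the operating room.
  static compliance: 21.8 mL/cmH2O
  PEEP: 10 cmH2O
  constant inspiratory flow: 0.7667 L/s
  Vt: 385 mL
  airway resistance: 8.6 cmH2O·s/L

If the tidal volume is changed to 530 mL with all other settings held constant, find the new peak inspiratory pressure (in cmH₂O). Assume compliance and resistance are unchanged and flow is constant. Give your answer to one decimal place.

PIP = Vt/C + R·V̇ + PEEP (constant-flow equation of motion).
Only the elastic term changes: ΔPIP = ΔVt / C = (530 − 385) / 21.8 = 6.651 cmH2O.
Original PIP = 385/21.8 + 8.6×0.7667 + 10 = 34.254 cmH2O; new PIP = 34.254 + (6.651) = 40.905 cmH2O.

40.9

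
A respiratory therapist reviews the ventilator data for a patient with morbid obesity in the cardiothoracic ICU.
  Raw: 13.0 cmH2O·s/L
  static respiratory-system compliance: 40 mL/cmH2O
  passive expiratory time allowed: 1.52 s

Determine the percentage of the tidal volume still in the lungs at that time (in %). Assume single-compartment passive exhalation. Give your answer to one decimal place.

5.4

τ = R × C = 13.0 × 40 mL/cmH2O = 13.0 × 0.040 L/cmH2O = 0.52 s.
Passive exhalation: V(t)/V₀ = e^(−t/τ) = e^(−1.52/0.52) = 0.05377.
Fraction remaining = 0.05377 → 5.377%.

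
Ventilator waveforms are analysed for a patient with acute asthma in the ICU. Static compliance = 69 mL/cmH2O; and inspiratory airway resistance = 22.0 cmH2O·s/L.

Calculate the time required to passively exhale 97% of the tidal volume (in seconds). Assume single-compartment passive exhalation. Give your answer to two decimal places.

5.32

τ = R × C = 22.0 × 69 mL/cmH2O = 22.0 × 0.069 L/cmH2O = 1.518 s.
Exhaled fraction f = 1 − e^(−t/τ) → t = −τ·ln(1 − f) = −1.518·ln(0.03) = 5.323 s.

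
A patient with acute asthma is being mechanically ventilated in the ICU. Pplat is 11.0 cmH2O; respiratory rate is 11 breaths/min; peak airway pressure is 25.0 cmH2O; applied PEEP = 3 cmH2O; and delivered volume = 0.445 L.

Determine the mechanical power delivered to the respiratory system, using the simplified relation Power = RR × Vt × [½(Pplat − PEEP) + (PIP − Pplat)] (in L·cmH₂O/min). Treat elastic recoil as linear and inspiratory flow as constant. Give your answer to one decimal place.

88.1

Per-breath work = Vt × [½(Pplat−PEEP) + (PIP−Pplat)] = 0.445 × [0.5×8.0 + 14.0] = 0.445 × 18.0 = 8.01 L·cmH2O.
Power = 11 × 8.01 = 88.11 L·cmH2O/min.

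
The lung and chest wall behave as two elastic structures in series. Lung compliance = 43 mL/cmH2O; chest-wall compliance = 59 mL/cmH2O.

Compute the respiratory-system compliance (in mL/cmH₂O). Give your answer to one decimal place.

24.9

Lung and chest wall are elastances in series: 1/Crs = 1/CL + 1/Ccw.
1/Crs = 1/43 + 1/59 = 0.0402.
Crs = 24.876 mL/cmH2O.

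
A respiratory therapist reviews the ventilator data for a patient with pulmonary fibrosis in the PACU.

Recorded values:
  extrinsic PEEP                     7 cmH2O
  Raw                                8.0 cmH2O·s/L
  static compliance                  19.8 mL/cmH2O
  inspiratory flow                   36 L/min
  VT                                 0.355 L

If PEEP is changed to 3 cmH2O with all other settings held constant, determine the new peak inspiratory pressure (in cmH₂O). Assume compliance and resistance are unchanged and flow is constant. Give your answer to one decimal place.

Flow: 36 L/min ÷ 60 = 0.6 L/s.
PIP = Vt/C + R·V̇ + PEEP (constant-flow equation of motion).
Only the baseline term changes: ΔPIP = ΔPEEP = 3 − 7 = -4.0 cmH2O.
Original PIP = 355/19.8 + 8.0×0.6 + 7 = 29.729 cmH2O; new PIP = 29.729 + (-4.0) = 25.729 cmH2O.

25.7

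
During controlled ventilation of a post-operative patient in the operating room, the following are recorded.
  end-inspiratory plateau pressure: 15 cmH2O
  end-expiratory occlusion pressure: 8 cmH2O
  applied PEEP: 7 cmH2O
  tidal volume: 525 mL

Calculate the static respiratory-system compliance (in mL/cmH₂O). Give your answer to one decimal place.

75.0

End-expiratory occlusion gives total PEEP = 8 cmH2O (intrinsic PEEP = 8 − 7 = 1). Use total PEEP for the elastic gradient.
Cstat = Vt / (Pplat − PEEPtotal) = 525 / (15 − 8) = 525 / 7.0 = 75.0 mL/cmH2O.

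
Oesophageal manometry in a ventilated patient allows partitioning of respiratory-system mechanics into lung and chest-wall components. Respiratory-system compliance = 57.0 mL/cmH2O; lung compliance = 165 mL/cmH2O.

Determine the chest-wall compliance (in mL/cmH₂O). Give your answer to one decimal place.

1/Ccw = 1/Crs − 1/CL.
1/Ccw = 1/57.0 − 1/165 = 0.01148.
Ccw = 87.108 mL/cmH2O.

87.1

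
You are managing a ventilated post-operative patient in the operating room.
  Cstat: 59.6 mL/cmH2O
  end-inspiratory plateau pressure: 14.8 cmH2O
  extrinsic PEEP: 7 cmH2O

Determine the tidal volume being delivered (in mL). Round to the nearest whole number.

Vt = Cstat × (Pplat − PEEP) = 59.6 × (14.8 − 7) = 59.6 × 7.8 = 464.88 mL.

465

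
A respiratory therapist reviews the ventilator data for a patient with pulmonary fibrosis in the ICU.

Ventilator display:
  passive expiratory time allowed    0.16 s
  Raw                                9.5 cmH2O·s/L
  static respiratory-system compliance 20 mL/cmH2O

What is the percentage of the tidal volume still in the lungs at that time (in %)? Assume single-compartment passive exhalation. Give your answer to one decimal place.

43.1

τ = R × C = 9.5 × 20 mL/cmH2O = 9.5 × 0.020 L/cmH2O = 0.19 s.
Passive exhalation: V(t)/V₀ = e^(−t/τ) = e^(−0.16/0.19) = 0.4308.
Fraction remaining = 0.4308 → 43.08%.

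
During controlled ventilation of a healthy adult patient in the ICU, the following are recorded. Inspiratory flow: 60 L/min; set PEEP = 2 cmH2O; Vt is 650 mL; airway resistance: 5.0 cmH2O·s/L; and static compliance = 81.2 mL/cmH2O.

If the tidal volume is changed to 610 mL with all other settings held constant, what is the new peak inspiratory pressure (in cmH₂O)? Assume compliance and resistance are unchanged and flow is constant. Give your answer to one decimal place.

14.5

Flow: 60 L/min ÷ 60 = 1 L/s.
PIP = Vt/C + R·V̇ + PEEP (constant-flow equation of motion).
Only the elastic term changes: ΔPIP = ΔVt / C = (610 − 650) / 81.2 = -0.4926 cmH2O.
Original PIP = 650/81.2 + 5.0×1 + 2 = 15.005 cmH2O; new PIP = 15.005 + (-0.4926) = 14.512 cmH2O.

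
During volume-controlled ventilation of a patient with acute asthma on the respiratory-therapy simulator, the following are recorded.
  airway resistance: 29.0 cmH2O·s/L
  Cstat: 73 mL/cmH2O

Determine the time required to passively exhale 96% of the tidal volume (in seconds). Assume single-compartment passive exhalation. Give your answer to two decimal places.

τ = R × C = 29.0 × 73 mL/cmH2O = 29.0 × 0.073 L/cmH2O = 2.117 s.
Exhaled fraction f = 1 − e^(−t/τ) → t = −τ·ln(1 − f) = −2.117·ln(0.04) = 6.814 s.

6.81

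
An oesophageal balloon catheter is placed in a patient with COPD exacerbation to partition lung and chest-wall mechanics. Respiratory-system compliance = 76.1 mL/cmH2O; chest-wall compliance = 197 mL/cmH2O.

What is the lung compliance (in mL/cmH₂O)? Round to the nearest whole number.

1/CL = 1/Crs − 1/Ccw.
1/CL = 1/76.1 − 1/197 = 0.008064.
CL = 124.01 mL/cmH2O.

124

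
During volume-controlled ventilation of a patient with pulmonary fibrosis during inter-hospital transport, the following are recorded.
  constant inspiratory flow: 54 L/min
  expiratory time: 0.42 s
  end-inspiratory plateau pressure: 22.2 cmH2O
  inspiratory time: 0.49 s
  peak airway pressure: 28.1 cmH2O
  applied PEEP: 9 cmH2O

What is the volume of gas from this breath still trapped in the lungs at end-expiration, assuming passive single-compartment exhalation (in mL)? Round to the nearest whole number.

Flow: 54 L/min ÷ 60 = 0.9 L/s.
Vt = flow × Ti = 0.9 L/s × 0.49 s × 1000 mL/L = 441.0 mL.
R = (PIP − Pplat)/V̇ = (28.1 − 22.2) / 0.9 = 5.9/0.9 = 6.556 cmH2O·s/L.
C = Vt/(Pplat − PEEP) = 441.0 / (22.2 − 9) = 441.0/13.2 = 33.409 mL/cmH2O.
τ = R × C = 6.556 × 0.03341 L/cmH2O = 0.219 s.
Fraction remaining = e^(−Te/τ) = e^(−0.42/0.219) = 0.1469.
Trapped volume = 441.0 × 0.1469 = 64.783 mL.

65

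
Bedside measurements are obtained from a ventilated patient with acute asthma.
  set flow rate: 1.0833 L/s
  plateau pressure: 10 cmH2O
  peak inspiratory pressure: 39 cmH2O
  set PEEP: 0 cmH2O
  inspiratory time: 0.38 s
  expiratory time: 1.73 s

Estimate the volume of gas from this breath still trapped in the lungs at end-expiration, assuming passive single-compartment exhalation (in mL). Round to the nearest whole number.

Vt = flow × Ti = 1.0833 L/s × 0.38 s × 1000 mL/L = 411.65 mL.
R = (PIP − Pplat)/V̇ = (39 − 10) / 1.0833 = 29.0/1.0833 = 26.77 cmH2O·s/L.
C = Vt/(Pplat − PEEP) = 411.65 / (10 − 0) = 411.65/10.0 = 41.165 mL/cmH2O.
τ = R × C = 26.77 × 0.04117 L/cmH2O = 1.102 s.
Fraction remaining = e^(−Te/τ) = e^(−1.73/1.102) = 0.2081.
Trapped volume = 411.65 × 0.2081 = 85.664 mL.

86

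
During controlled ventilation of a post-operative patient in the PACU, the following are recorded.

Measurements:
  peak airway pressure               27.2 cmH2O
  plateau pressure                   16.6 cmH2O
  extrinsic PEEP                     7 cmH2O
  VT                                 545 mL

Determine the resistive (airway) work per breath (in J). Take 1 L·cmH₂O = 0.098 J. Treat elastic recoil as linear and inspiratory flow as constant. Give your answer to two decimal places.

0.57

With constant inspiratory flow the resistive pressure is constant at PIP − Pplat = 27.2 − 16.6 = 10.6 cmH2O, so resistive work = 10.6 × 0.545 = 5.777 L·cmH2O.
× 0.098 J/(L·cmH2O) → 0.5661 J.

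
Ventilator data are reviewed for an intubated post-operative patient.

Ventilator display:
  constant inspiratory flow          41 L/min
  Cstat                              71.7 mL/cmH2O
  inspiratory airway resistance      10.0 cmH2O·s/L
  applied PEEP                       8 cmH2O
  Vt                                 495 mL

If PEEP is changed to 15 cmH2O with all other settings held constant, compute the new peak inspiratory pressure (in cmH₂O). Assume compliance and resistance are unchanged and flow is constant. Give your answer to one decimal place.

Flow: 41 L/min ÷ 60 = 0.6833 L/s.
PIP = Vt/C + R·V̇ + PEEP (constant-flow equation of motion).
Only the baseline term changes: ΔPIP = ΔPEEP = 15 − 8 = 7.0 cmH2O.
Original PIP = 495/71.7 + 10.0×0.6833 + 8 = 21.737 cmH2O; new PIP = 21.737 + (7.0) = 28.737 cmH2O.

28.7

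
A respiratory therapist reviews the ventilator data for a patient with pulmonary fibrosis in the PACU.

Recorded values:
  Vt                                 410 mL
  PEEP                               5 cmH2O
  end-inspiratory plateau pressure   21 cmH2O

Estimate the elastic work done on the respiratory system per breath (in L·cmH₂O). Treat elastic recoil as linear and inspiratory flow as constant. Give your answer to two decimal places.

3.28

Elastic work ≈ ½ × (Pplat − PEEP) × Vt = 0.5 × (21 − 5) × 0.410 L = 0.5 × 16.0 × 0.410 = 3.28 L·cmH2O.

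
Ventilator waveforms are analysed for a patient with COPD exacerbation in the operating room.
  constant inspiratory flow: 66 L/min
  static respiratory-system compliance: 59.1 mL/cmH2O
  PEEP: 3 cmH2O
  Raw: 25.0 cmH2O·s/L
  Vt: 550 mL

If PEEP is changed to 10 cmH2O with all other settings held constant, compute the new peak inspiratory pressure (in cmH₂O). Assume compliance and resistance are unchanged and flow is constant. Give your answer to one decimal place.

46.8

Flow: 66 L/min ÷ 60 = 1.1 L/s.
PIP = Vt/C + R·V̇ + PEEP (constant-flow equation of motion).
Only the baseline term changes: ΔPIP = ΔPEEP = 10 − 3 = 7.0 cmH2O.
Original PIP = 550/59.1 + 25.0×1.1 + 3 = 39.806 cmH2O; new PIP = 39.806 + (7.0) = 46.806 cmH2O.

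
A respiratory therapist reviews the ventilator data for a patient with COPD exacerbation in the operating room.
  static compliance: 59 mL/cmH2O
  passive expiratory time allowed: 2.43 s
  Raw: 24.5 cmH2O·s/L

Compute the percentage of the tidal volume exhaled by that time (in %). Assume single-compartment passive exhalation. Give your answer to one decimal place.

τ = R × C = 24.5 × 59 mL/cmH2O = 24.5 × 0.059 L/cmH2O = 1.446 s.
Passive exhalation: V(t)/V₀ = e^(−t/τ) = e^(−2.43/1.446) = 0.1863.
Fraction exhaled = 1 − 0.1863 = 0.8137 → 81.37%.

81.4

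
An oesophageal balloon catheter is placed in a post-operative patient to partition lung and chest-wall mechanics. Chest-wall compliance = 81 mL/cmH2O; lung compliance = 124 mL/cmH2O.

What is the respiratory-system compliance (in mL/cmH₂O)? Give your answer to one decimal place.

49.0

Lung and chest wall are elastances in series: 1/Crs = 1/CL + 1/Ccw.
1/Crs = 1/124 + 1/81 = 0.02041.
Crs = 48.996 mL/cmH2O.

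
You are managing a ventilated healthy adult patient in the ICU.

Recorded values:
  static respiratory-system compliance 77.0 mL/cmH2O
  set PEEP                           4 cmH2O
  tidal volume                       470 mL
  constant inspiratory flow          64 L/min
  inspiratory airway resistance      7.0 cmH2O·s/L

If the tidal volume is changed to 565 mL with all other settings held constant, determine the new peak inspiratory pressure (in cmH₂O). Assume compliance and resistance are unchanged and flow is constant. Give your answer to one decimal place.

Flow: 64 L/min ÷ 60 = 1.0667 L/s.
PIP = Vt/C + R·V̇ + PEEP (constant-flow equation of motion).
Only the elastic term changes: ΔPIP = ΔVt / C = (565 − 470) / 77.0 = 1.234 cmH2O.
Original PIP = 470/77.0 + 7.0×1.0667 + 4 = 17.571 cmH2O; new PIP = 17.571 + (1.234) = 18.805 cmH2O.

18.8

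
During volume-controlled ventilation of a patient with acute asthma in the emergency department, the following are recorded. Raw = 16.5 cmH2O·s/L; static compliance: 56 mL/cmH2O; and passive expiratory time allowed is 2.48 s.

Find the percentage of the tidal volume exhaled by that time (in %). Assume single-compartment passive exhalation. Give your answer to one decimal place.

93.2

τ = R × C = 16.5 × 56 mL/cmH2O = 16.5 × 0.056 L/cmH2O = 0.924 s.
Passive exhalation: V(t)/V₀ = e^(−t/τ) = e^(−2.48/0.924) = 0.06829.
Fraction exhaled = 1 − 0.06829 = 0.9317 → 93.17%.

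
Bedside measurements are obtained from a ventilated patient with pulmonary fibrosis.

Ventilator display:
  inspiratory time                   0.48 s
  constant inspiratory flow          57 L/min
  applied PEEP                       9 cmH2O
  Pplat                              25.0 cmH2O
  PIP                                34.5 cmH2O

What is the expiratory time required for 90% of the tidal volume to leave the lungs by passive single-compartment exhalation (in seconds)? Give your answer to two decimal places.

0.66

Flow: 57 L/min ÷ 60 = 0.95 L/s.
Vt = flow × Ti = 0.95 L/s × 0.48 s × 1000 mL/L = 456.0 mL.
R = (PIP − Pplat)/V̇ = (34.5 − 25.0) / 0.95 = 9.5/0.95 = 10.0 cmH2O·s/L.
C = Vt/(Pplat − PEEP) = 456.0 / (25.0 − 9) = 456.0/16.0 = 28.5 mL/cmH2O.
τ = R × C = 10.0 × 0.0285 L/cmH2O = 0.285 s.
t = −τ·ln(1 − 0.90) = −0.285·ln(0.1) = 0.6562 s.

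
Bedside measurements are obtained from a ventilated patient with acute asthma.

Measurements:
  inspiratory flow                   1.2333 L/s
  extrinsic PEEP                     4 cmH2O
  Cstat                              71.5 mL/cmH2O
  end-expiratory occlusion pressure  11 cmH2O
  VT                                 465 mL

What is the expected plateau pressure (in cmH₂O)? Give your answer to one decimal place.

End-expiratory occlusion gives total PEEP = 11 cmH2O (intrinsic PEEP = 11 − 4 = 7). Use total PEEP for the elastic gradient.
Pplat = PEEPtotal + Vt / Cstat = 11 + 465 / 71.5 = 11 + 6.503 = 17.503 cmH2O.

17.5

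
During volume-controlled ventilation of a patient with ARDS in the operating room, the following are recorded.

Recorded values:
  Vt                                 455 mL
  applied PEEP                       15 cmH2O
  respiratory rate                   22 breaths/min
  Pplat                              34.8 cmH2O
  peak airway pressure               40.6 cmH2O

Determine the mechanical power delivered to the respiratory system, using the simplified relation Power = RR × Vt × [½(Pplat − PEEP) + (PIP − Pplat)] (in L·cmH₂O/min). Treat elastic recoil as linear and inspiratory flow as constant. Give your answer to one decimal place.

157.2

Per-breath work = Vt × [½(Pplat−PEEP) + (PIP−Pplat)] = 0.455 × [0.5×19.8 + 5.8] = 0.455 × 15.7 = 7.144 L·cmH2O.
Power = 22 × 7.144 = 157.17 L·cmH2O/min.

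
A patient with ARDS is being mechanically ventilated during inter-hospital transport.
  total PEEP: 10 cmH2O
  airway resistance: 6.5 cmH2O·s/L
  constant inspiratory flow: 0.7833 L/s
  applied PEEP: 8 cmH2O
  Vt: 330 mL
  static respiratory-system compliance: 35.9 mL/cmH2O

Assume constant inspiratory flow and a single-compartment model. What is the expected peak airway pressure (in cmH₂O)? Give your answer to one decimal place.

Total PEEP = 10 cmH2O (set 8 + intrinsic 2); this is the baseline alveolar pressure.
Equation of motion (constant flow): PIP = Vt/C + R·V̇ + PEEP.
PIP = 330/35.9 + 6.5×0.7833 + 10 = 9.192 + 5.091 + 10 = 24.283 cmH2O.

24.3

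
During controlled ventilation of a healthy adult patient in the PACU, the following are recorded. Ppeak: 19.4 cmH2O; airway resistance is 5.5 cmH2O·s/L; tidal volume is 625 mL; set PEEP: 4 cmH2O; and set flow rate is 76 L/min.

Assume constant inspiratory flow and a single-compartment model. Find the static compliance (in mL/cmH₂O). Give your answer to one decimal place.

Flow: 76 L/min ÷ 60 = 1.2667 L/s.
Equation of motion (constant flow): PIP = Vt/C + R·V̇ + PEEP.
Vt/C = PIP − R·V̇ − PEEP = 19.4 − 5.5×1.2667 − 4 = 19.4 − 6.967 − 4 = 8.433 cmH2O.
C = Vt / 8.433 = 625 / 8.433 = 74.114 mL/cmH2O.

74.1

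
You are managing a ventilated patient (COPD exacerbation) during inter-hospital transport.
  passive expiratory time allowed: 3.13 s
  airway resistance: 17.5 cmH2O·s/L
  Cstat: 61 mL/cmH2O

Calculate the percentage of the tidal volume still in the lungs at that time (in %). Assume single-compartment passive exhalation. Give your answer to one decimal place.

τ = R × C = 17.5 × 61 mL/cmH2O = 17.5 × 0.061 L/cmH2O = 1.068 s.
Passive exhalation: V(t)/V₀ = e^(−t/τ) = e^(−3.13/1.068) = 0.05336.
Fraction remaining = 0.05336 → 5.336%.

5.3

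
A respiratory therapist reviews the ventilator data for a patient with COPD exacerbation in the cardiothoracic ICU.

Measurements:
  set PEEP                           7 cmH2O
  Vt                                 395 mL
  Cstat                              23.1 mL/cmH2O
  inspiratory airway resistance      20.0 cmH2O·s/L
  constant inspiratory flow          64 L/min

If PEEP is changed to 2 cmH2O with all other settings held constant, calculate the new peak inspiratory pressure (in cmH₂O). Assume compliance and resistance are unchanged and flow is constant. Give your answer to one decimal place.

40.4

Flow: 64 L/min ÷ 60 = 1.0667 L/s.
PIP = Vt/C + R·V̇ + PEEP (constant-flow equation of motion).
Only the baseline term changes: ΔPIP = ΔPEEP = 2 − 7 = -5.0 cmH2O.
Original PIP = 395/23.1 + 20.0×1.0667 + 7 = 45.434 cmH2O; new PIP = 45.434 + (-5.0) = 40.434 cmH2O.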